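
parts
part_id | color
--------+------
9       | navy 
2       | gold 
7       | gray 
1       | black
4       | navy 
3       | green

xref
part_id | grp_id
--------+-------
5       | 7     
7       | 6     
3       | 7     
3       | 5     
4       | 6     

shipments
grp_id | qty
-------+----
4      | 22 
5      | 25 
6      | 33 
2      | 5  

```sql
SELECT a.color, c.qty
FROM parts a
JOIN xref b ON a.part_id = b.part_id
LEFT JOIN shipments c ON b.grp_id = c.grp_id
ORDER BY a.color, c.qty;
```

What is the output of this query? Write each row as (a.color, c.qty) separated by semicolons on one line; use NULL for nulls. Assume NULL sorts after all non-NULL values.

(gray, 33); (green, 25); (green, NULL); (navy, 33)

Joins associate left-to-right: parts INNER JOIN xref on part_id gives 4 intermediate row(s).
Then LEFT JOIN `shipments c` on grp_id: each of those 4 rows is kept; rows whose b.grp_id has no match in c get NULL for c's columns.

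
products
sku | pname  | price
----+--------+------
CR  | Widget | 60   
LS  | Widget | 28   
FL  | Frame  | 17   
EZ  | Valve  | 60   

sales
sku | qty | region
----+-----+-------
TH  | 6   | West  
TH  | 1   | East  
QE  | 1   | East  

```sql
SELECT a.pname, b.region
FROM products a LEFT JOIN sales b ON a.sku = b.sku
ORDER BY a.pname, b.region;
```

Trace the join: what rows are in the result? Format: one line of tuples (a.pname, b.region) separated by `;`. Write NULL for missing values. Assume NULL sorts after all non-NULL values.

(Frame, NULL); (Valve, NULL); (Widget, NULL); (Widget, NULL)

LEFT JOIN keeps every row from `products`; unmatched rows get NULL for `sales`'s columns.
Matching on a.sku = b.sku.
- a row (sku=CR): no match → kept, b columns NULL.
- a row (sku=LS): no match → kept, b columns NULL.
- a row (sku=FL): no match → kept, b columns NULL.
- a row (sku=EZ): no match → kept, b columns NULL.
After projecting and ordering:
a.pname | b.region
Frame | NULL
Valve | NULL
Widget | NULL
Widget | NULL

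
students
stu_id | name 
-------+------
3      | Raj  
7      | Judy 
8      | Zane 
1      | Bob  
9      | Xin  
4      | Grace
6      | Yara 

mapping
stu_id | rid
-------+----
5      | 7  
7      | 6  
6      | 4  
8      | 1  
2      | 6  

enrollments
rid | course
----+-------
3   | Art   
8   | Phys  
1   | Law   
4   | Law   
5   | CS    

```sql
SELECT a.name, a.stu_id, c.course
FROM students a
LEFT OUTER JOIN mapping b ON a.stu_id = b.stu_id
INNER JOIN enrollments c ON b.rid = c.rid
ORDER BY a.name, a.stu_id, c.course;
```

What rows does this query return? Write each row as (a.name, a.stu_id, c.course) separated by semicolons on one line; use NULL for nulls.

(Yara, 6, Law); (Zane, 8, Law)

Step 1 — a LEFT JOIN b on stu_id → 7 row(s).
Then INNER JOIN `enrollments c` on rid: keep only rows whose b.rid appears in c.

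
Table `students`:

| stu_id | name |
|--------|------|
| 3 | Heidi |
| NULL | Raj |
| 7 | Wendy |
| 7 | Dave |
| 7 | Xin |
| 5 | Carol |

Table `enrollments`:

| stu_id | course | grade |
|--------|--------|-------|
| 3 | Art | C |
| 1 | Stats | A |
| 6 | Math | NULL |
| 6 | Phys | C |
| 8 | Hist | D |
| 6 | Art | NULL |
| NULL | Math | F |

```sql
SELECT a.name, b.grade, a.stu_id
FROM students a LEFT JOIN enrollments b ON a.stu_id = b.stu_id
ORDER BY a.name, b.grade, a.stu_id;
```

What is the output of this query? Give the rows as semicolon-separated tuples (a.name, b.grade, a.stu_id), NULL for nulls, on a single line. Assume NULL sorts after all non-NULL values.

(Carol, NULL, 5); (Dave, NULL, 7); (Heidi, C, 3); (Raj, NULL, NULL); (Wendy, NULL, 7); (Xin, NULL, 7)

LEFT JOIN keeps every row from `students`; unmatched rows get NULL for `enrollments`'s columns.
Matching on a.stu_id = b.stu_id. A NULL in a compared column never satisfies the condition.
- a[0] stu_id=3 → 1 match(es) in b → 1 row(s).
- a[1] stu_id=NULL → no match; kept with NULLs on the b side.
- a[2] stu_id=7 → no match; kept with NULLs on the b side.
- a[3] stu_id=7 → no match; kept with NULLs on the b side.
- a[4] stu_id=7 → no match; kept with NULLs on the b side.
- a[5] stu_id=5 → no match; kept with NULLs on the b side.
After projecting and ordering:
a.name | b.grade | a.stu_id
Carol | NULL | 5
Dave | NULL | 7
Heidi | C | 3
Raj | NULL | NULL
Wendy | NULL | 7
Xin | NULL | 7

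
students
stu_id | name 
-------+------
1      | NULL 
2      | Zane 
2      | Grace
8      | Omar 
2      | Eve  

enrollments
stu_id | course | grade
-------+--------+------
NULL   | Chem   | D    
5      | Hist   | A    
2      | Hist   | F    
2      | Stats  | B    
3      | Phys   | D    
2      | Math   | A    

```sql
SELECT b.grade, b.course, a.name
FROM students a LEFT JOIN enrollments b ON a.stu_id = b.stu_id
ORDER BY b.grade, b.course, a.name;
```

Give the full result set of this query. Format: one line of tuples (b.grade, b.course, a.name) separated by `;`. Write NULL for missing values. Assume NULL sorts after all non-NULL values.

LEFT JOIN keeps every row from `students`; unmatched rows get NULL for `enrollments`'s columns.
Matching on a.stu_id = b.stu_id. A NULL in a compared column never satisfies the condition.
- a (stu_id=1) has no partner → padded with NULL.
- a (stu_id=2) pairs with 3 row(s) of b.
- a (stu_id=2) pairs with 3 row(s) of b.
- a (stu_id=8) has no partner → padded with NULL.
- a (stu_id=2) pairs with 3 row(s) of b.

(A, Math, Eve); (A, Math, Grace); (A, Math, Zane); (B, Stats, Eve); (B, Stats, Grace); (B, Stats, Zane); (F, Hist, Eve); (F, Hist, Grace); (F, Hist, Zane); (NULL, NULL, Omar); (NULL, NULL, NULL)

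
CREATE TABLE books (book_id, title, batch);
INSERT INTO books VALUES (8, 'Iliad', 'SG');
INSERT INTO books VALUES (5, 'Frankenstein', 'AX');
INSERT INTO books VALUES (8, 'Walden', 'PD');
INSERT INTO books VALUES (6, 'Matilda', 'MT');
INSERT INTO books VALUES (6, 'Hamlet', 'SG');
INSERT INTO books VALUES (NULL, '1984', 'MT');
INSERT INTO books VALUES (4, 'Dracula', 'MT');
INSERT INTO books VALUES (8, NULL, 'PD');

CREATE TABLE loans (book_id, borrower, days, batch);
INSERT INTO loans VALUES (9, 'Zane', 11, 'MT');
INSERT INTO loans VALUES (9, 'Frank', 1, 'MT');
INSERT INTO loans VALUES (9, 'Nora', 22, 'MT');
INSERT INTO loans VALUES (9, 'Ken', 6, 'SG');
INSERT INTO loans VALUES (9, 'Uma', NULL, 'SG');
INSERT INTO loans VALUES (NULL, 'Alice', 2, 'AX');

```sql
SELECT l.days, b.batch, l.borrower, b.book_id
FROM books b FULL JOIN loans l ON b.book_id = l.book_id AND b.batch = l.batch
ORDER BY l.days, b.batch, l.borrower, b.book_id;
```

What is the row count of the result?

14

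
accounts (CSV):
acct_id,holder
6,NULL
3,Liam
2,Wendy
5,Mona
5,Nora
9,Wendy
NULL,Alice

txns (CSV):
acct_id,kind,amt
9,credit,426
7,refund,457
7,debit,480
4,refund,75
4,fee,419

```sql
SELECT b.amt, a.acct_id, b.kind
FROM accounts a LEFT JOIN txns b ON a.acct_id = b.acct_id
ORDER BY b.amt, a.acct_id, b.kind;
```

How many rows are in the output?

LEFT JOIN keeps every row from `accounts`; unmatched rows get NULL for `txns`'s columns.
Matching on a.acct_id = b.acct_id. A NULL in a compared column never satisfies the condition.
- acct_id=6: no b row matches, row kept with b columns NULL.
- acct_id=3: no b row matches, row kept with b columns NULL.
- acct_id=2: no b row matches, row kept with b columns NULL.
- acct_id=5: no b row matches, row kept with b columns NULL.
- acct_id=5: no b row matches, row kept with b columns NULL.
- acct_id=9: 1 matching b row(s), so 1 row(s) emitted.
- acct_id=NULL: no b row matches, row kept with b columns NULL.
Total: 1 matched + 6 padded = 7 rows.

7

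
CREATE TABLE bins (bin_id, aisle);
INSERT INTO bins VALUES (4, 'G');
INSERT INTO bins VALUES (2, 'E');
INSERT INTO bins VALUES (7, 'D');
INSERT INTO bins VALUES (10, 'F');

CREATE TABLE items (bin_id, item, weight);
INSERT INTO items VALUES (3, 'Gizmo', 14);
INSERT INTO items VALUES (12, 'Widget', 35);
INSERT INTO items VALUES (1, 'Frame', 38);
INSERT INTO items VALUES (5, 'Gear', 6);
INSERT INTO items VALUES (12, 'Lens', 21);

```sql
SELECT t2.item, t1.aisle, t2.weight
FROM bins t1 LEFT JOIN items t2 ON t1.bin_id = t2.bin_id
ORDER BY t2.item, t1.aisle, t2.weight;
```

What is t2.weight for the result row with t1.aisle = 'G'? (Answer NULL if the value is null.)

NULL

LEFT JOIN keeps every row from `bins`; unmatched rows get NULL for `items`'s columns.
Matching on t1.bin_id = t2.bin_id.
- bin_id=4: no t2 row matches, row kept with t2 columns NULL.
- bin_id=2: no t2 row matches, row kept with t2 columns NULL.
- bin_id=7: no t2 row matches, row kept with t2 columns NULL.
- bin_id=10: no t2 row matches, row kept with t2 columns NULL.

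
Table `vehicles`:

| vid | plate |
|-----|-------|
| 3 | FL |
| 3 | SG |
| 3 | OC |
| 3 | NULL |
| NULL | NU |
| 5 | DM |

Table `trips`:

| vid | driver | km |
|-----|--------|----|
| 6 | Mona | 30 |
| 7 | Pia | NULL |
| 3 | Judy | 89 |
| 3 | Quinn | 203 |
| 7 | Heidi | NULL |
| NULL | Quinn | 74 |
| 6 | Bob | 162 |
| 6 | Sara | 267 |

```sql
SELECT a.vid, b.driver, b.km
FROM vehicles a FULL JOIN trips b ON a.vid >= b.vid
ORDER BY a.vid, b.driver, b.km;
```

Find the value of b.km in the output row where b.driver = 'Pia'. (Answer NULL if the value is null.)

NULL

FULL OUTER JOIN keeps every row from both sides; unmatched rows get NULL for the other side's columns.
Matching on a.vid >= b.vid. A NULL in a compared column never satisfies the condition.
- a[0] vid=3 → 2 match(es) in b → 2 row(s).
- a[1] vid=3 → 2 match(es) in b → 2 row(s).
- a[2] vid=3 → 2 match(es) in b → 2 row(s).
- a[3] vid=3 → 2 match(es) in b → 2 row(s).
- a[4] vid=NULL → no match; kept with NULLs on the b side.
- a[5] vid=5 → 2 match(es) in b → 2 row(s).
- 6 row(s) from b found no a partner → padded with NULL.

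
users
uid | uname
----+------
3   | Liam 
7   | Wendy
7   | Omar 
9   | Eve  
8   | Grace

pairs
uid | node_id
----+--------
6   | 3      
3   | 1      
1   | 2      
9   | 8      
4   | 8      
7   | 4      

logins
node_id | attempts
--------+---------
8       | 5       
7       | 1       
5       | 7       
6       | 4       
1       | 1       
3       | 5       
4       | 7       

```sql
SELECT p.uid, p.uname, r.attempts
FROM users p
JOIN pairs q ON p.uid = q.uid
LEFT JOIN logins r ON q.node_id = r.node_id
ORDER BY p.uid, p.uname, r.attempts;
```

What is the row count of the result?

Joins associate left-to-right: users INNER JOIN pairs on uid gives 4 intermediate row(s).
Then LEFT JOIN `logins r` on node_id: each of those 4 rows is kept; rows whose q.node_id has no match in r get NULL for r's columns.
Result: 4 row(s).

4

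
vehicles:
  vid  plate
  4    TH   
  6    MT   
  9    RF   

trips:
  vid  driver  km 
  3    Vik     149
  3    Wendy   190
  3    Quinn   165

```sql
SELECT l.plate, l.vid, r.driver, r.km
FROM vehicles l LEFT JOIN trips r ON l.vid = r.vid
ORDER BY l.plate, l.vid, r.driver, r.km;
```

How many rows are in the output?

LEFT JOIN keeps every row from `vehicles`; unmatched rows get NULL for `trips`'s columns.
Matching on l.vid = r.vid.
Matched pairs: 0; unmatched l rows kept: 3.
Total: 0 matched + 3 padded = 3 rows.

3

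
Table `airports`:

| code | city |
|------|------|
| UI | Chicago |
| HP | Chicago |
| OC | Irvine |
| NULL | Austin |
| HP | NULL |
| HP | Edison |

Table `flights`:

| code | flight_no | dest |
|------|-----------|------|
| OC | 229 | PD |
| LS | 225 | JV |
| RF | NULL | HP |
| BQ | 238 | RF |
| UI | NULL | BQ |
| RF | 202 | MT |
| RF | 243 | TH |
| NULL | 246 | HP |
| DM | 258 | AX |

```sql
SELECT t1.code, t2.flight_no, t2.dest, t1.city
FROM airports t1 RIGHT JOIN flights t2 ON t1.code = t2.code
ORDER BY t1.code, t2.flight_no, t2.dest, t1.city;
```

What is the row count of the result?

RIGHT JOIN keeps every row from `flights`; unmatched rows get NULL for `airports`'s columns.
Matching on t1.code = t2.code. A NULL in a compared column never satisfies the condition.
- code=UI: 1 matching t2 row(s), so 1 row(s) emitted.
- code=HP: no matching t2 row.
- code=OC: 1 matching t2 row(s), so 1 row(s) emitted.
- code=NULL: no matching t2 row.
- code=HP: no matching t2 row.
- code=HP: no matching t2 row.
- 7 t2 row(s) had no t1 match → kept, t1 columns NULL.
Total: 2 matched + 7 padded = 9 rows.

9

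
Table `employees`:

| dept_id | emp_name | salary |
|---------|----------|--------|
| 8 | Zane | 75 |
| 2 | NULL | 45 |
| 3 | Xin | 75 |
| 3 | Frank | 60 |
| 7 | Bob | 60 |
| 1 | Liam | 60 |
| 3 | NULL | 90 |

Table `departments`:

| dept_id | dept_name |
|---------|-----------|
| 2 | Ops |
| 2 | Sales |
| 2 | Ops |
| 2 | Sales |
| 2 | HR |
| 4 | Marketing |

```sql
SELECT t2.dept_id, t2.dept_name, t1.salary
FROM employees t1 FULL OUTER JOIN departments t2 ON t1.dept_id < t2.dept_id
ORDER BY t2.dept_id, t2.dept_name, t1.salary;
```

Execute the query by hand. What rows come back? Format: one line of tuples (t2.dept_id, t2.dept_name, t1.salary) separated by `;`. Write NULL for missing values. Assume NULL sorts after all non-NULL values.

(2, HR, 60); (2, Ops, 60); (2, Ops, 60); (2, Sales, 60); (2, Sales, 60); (4, Marketing, 45); (4, Marketing, 60); (4, Marketing, 60); (4, Marketing, 75); (4, Marketing, 90); (NULL, NULL, 60); (NULL, NULL, 75)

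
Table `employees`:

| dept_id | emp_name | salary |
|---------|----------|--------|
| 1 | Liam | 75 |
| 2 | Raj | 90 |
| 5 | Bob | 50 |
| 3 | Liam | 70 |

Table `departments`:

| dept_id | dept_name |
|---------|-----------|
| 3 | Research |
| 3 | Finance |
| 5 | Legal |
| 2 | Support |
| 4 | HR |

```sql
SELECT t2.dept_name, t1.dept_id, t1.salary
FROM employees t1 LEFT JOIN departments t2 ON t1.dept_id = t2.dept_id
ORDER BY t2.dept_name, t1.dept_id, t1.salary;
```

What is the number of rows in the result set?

5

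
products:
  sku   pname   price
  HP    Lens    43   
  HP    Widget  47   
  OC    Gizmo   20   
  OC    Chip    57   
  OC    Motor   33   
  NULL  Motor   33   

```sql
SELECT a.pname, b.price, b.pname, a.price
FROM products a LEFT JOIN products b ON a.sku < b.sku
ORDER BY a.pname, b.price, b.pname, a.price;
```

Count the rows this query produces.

10

LEFT JOIN keeps every row from `products a`; unmatched rows get NULL for `products b`'s columns.
Matching on a.sku < b.sku. A NULL in a compared column never satisfies the condition.
Matched pairs: 6; unmatched a rows kept: 4.
Total: 6 matched + 4 padded = 10 rows.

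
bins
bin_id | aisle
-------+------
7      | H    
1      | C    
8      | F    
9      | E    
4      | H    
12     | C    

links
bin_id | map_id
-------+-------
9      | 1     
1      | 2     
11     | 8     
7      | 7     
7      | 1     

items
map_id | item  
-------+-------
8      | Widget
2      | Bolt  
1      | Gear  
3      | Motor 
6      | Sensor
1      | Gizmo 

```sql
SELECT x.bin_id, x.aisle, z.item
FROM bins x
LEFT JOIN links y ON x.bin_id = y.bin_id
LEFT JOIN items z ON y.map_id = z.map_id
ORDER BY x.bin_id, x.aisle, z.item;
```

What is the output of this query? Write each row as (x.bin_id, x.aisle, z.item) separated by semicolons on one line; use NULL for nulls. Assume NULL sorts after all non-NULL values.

Evaluate left to right. First `bins x LEFT JOIN links y` on bin_id: 7 row(s).
Then LEFT JOIN `items z` on map_id: each of those 7 rows is kept; rows whose y.map_id has no match in z get NULL for z's columns.

(1, C, Bolt); (4, H, NULL); (7, H, Gear); (7, H, Gizmo); (7, H, NULL); (8, F, NULL); (9, E, Gear); (9, E, Gizmo); (12, C, NULL)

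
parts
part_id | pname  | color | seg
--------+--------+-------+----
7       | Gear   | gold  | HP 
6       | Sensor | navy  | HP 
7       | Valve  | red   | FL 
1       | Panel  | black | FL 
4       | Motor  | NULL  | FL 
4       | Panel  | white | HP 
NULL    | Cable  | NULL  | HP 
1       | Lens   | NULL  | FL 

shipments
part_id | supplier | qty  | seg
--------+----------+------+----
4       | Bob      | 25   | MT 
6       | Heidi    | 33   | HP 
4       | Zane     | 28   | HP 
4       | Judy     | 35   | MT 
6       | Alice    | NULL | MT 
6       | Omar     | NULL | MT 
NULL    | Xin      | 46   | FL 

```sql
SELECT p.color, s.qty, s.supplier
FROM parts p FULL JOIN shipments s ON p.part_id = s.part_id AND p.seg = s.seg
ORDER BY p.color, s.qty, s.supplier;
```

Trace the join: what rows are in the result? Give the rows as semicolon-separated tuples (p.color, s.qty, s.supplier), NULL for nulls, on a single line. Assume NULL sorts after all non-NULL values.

(black, NULL, NULL); (gold, NULL, NULL); (navy, 33, Heidi); (red, NULL, NULL); (white, 28, Zane); (NULL, 25, Bob); (NULL, 35, Judy); (NULL, 46, Xin); (NULL, NULL, Alice); (NULL, NULL, Omar); (NULL, NULL, NULL); (NULL, NULL, NULL); (NULL, NULL, NULL)

FULL OUTER JOIN keeps every row from both sides; unmatched rows get NULL for the other side's columns.
Matching on p.part_id = s.part_id AND p.seg = s.seg. A NULL in a compared column never satisfies the condition.
- p[0] part_id=7, seg=HP → no match; kept with NULLs on the s side.
- p[1] part_id=6, seg=HP → 1 match(es) in s → 1 row(s).
- p[2] part_id=7, seg=FL → no match; kept with NULLs on the s side.
- p[3] part_id=1, seg=FL → no match; kept with NULLs on the s side.
- p[4] part_id=4, seg=FL → no match; kept with NULLs on the s side.
- p[5] part_id=4, seg=HP → 1 match(es) in s → 1 row(s).
- p[6] part_id=NULL, seg=HP → no match; kept with NULLs on the s side.
- p[7] part_id=1, seg=FL → no match; kept with NULLs on the s side.
- 5 s row(s) had no p match → kept, p columns NULL.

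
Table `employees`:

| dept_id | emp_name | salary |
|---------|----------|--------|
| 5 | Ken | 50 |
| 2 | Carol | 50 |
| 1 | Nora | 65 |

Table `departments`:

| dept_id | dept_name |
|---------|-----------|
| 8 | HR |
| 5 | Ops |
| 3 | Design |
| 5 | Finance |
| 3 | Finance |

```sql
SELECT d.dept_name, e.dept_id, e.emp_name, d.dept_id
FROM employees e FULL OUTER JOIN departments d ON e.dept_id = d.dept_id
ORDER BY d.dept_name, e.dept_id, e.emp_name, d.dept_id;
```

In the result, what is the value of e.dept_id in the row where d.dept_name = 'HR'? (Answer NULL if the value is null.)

FULL OUTER JOIN keeps every row from both sides; unmatched rows get NULL for the other side's columns.
Matching on e.dept_id = d.dept_id.
Matched pairs: 2; unmatched e rows kept: 2; unmatched d rows kept: 3.

NULL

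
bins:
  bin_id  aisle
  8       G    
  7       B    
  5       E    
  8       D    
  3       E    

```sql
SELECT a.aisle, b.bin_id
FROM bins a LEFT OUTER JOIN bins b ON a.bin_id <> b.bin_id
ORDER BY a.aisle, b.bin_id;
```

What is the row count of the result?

18

LEFT JOIN keeps every row from `bins a`; unmatched rows get NULL for `bins b`'s columns.
Matching on a.bin_id <> b.bin_id.
- bin_id=8: 3 matching b row(s), so 3 row(s) emitted.
- bin_id=7: 4 matching b row(s), so 4 row(s) emitted.
- bin_id=5: 4 matching b row(s), so 4 row(s) emitted.
- bin_id=8: 3 matching b row(s), so 3 row(s) emitted.
- bin_id=3: 4 matching b row(s), so 4 row(s) emitted.
Total: 18 rows.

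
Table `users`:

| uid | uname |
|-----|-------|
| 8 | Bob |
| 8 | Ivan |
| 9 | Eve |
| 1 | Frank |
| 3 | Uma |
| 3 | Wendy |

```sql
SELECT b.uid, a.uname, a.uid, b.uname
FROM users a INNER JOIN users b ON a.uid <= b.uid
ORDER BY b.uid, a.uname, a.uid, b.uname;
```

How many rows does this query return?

23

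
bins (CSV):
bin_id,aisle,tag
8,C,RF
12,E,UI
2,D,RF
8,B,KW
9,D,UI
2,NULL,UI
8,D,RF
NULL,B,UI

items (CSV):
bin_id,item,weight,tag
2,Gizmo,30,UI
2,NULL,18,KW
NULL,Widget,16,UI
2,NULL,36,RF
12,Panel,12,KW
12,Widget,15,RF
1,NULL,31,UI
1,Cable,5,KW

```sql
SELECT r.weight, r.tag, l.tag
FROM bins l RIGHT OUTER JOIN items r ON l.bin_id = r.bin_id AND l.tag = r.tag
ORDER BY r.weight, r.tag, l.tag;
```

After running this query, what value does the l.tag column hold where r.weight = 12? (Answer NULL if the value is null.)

NULL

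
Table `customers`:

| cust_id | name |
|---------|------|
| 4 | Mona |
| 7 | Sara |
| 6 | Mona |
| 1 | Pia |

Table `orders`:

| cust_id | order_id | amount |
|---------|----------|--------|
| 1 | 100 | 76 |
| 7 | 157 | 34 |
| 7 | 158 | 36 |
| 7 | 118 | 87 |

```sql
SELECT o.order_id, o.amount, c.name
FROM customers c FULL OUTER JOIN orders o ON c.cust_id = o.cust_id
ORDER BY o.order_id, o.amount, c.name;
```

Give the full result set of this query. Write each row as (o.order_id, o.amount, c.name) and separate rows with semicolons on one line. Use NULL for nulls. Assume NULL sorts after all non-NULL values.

FULL OUTER JOIN keeps every row from both sides; unmatched rows get NULL for the other side's columns.
Matching on c.cust_id = o.cust_id.
- cust_id=4: no o row matches, row kept with o columns NULL.
- cust_id=7: 3 matching o row(s), so 3 row(s) emitted.
- cust_id=6: no o row matches, row kept with o columns NULL.
- cust_id=1: 1 matching o row(s), so 1 row(s) emitted.
After projecting and ordering:
o.order_id | o.amount | c.name
100 | 76 | Pia
118 | 87 | Sara
157 | 34 | Sara
158 | 36 | Sara
NULL | NULL | Mona
NULL | NULL | Mona

(100, 76, Pia); (118, 87, Sara); (157, 34, Sara); (158, 36, Sara); (NULL, NULL, Mona); (NULL, NULL, Mona)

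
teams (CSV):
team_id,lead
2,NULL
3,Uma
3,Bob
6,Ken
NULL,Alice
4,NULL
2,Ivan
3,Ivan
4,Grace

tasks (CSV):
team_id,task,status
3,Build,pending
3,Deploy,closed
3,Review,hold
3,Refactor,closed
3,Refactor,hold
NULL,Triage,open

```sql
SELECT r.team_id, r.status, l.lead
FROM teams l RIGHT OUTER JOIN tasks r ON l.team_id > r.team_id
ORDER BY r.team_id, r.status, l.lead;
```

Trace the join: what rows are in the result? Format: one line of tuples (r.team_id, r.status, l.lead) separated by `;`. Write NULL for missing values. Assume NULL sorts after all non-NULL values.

(3, closed, Grace); (3, closed, Grace); (3, closed, Ken); (3, closed, Ken); (3, closed, NULL); (3, closed, NULL); (3, hold, Grace); (3, hold, Grace); (3, hold, Ken); (3, hold, Ken); (3, hold, NULL); (3, hold, NULL); (3, pending, Grace); (3, pending, Ken); (3, pending, NULL); (NULL, open, NULL)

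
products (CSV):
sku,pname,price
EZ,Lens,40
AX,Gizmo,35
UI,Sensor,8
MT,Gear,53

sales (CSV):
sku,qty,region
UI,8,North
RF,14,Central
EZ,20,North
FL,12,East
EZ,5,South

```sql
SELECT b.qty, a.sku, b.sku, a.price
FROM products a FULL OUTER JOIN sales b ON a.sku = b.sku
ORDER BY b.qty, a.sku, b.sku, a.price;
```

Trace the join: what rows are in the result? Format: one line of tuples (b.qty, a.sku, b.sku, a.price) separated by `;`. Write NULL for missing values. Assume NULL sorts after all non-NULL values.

(5, EZ, EZ, 40); (8, UI, UI, 8); (12, NULL, FL, NULL); (14, NULL, RF, NULL); (20, EZ, EZ, 40); (NULL, AX, NULL, 35); (NULL, MT, NULL, 53)

FULL OUTER JOIN keeps every row from both sides; unmatched rows get NULL for the other side's columns.
Matching on a.sku = b.sku.
- a (sku=EZ) pairs with 2 row(s) of b.
- a (sku=AX) has no partner → padded with NULL.
- a (sku=UI) pairs with 1 row(s) of b.
- a (sku=MT) has no partner → padded with NULL.
- 2 row(s) from b found no a partner → padded with NULL.
After projecting and ordering:
b.qty | a.sku | b.sku | a.price
5 | EZ | EZ | 40
8 | UI | UI | 8
12 | NULL | FL | NULL
14 | NULL | RF | NULL
20 | EZ | EZ | 40
NULL | AX | NULL | 35
NULL | MT | NULL | 53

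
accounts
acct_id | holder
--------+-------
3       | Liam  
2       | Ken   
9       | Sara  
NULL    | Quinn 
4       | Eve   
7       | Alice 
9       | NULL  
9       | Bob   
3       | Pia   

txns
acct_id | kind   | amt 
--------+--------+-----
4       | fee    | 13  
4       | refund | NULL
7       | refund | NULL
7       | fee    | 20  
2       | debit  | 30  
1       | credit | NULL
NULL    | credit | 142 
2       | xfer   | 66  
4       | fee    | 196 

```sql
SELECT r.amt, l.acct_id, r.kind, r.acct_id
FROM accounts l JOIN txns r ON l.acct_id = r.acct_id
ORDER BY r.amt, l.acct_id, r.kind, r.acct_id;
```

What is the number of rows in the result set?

INNER JOIN keeps only pairs where the ON condition holds.
Matching on l.acct_id = r.acct_id. A NULL in a compared column never satisfies the condition.
- l[0] acct_id=3 → no match; dropped.
- l[1] acct_id=2 → 2 match(es) in r → 2 row(s).
- l[2] acct_id=9 → no match; dropped.
- l[3] acct_id=NULL → no match; dropped.
- l[4] acct_id=4 → 3 match(es) in r → 3 row(s).
- l[5] acct_id=7 → 2 match(es) in r → 2 row(s).
- l[6] acct_id=9 → no match; dropped.
- l[7] acct_id=9 → no match; dropped.
- l[8] acct_id=3 → no match; dropped.
Total: 7 rows.

7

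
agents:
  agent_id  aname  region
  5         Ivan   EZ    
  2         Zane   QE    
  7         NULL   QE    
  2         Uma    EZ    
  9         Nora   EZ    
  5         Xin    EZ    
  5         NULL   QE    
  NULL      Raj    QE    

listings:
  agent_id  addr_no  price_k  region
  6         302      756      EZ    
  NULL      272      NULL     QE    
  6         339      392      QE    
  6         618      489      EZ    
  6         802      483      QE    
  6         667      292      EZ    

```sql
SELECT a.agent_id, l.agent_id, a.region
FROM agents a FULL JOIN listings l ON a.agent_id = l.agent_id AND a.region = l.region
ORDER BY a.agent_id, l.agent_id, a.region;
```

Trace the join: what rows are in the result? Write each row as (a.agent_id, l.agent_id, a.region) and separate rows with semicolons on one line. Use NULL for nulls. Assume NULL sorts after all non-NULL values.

(2, NULL, EZ); (2, NULL, QE); (5, NULL, EZ); (5, NULL, EZ); (5, NULL, QE); (7, NULL, QE); (9, NULL, EZ); (NULL, 6, NULL); (NULL, 6, NULL); (NULL, 6, NULL); (NULL, 6, NULL); (NULL, 6, NULL); (NULL, NULL, QE); (NULL, NULL, NULL)

FULL OUTER JOIN keeps every row from both sides; unmatched rows get NULL for the other side's columns.
Matching on a.agent_id = l.agent_id AND a.region = l.region. A NULL in a compared column never satisfies the condition.
- a row (agent_id=5, region=EZ): no match → kept, l columns NULL.
- a row (agent_id=2, region=QE): no match → kept, l columns NULL.
- a row (agent_id=7, region=QE): no match → kept, l columns NULL.
- a row (agent_id=2, region=EZ): no match → kept, l columns NULL.
- a row (agent_id=9, region=EZ): no match → kept, l columns NULL.
- a row (agent_id=5, region=EZ): no match → kept, l columns NULL.
- a row (agent_id=5, region=QE): no match → kept, l columns NULL.
- a row (agent_id=NULL, region=QE): no match → kept, l columns NULL.
- 6 row(s) from l found no a partner → padded with NULL.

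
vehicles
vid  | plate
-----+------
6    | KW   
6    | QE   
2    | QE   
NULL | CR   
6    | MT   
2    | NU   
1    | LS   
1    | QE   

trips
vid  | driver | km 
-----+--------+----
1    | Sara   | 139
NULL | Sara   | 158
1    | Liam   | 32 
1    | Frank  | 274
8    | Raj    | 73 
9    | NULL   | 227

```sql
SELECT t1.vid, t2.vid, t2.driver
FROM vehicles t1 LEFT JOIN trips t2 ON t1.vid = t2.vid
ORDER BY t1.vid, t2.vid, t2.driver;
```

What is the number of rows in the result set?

LEFT JOIN keeps every row from `vehicles`; unmatched rows get NULL for `trips`'s columns.
Matching on t1.vid = t2.vid. A NULL in a compared column never satisfies the condition.
Matched pairs: 6; unmatched t1 rows kept: 6.
Total: 6 matched + 6 padded = 12 rows.

12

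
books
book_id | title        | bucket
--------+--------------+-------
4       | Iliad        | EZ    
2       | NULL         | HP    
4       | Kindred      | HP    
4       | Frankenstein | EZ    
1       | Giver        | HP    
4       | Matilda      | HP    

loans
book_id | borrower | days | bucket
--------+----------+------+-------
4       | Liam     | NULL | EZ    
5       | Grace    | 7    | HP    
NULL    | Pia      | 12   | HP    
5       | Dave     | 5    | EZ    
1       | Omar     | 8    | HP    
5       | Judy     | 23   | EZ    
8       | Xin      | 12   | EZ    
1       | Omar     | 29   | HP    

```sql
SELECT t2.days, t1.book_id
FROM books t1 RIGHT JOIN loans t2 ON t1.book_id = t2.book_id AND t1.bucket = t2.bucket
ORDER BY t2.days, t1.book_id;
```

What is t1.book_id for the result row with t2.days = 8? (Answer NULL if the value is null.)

RIGHT JOIN keeps every row from `loans`; unmatched rows get NULL for `books`'s columns.
Matching on t1.book_id = t2.book_id AND t1.bucket = t2.bucket. A NULL in a compared column never satisfies the condition.
- t1[0] book_id=4, bucket=EZ → 1 match(es) in t2 → 1 row(s).
- t1[1] book_id=2, bucket=HP → no match.
- t1[2] book_id=4, bucket=HP → no match.
- t1[3] book_id=4, bucket=EZ → 1 match(es) in t2 → 1 row(s).
- t1[4] book_id=1, bucket=HP → 2 match(es) in t2 → 2 row(s).
- t1[5] book_id=4, bucket=HP → no match.
- 5 t2 row(s) had no t1 match → kept, t1 columns NULL.

1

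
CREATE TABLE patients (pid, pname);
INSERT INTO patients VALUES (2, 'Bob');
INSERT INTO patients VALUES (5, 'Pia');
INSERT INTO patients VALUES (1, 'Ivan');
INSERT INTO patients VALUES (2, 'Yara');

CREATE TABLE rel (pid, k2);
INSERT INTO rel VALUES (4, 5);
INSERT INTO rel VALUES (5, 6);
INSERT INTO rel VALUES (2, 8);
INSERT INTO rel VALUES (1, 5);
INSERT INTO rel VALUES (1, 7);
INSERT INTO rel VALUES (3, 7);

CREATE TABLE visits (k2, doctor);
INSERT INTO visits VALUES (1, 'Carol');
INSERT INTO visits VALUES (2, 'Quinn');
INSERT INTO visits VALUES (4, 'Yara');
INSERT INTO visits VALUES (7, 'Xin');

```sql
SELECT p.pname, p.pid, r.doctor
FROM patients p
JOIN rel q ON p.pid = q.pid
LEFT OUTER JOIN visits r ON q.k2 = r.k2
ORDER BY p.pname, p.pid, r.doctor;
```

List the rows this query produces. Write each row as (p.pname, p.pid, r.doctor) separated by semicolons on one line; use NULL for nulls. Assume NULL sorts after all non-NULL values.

(Bob, 2, NULL); (Ivan, 1, Xin); (Ivan, 1, NULL); (Pia, 5, NULL); (Yara, 2, NULL)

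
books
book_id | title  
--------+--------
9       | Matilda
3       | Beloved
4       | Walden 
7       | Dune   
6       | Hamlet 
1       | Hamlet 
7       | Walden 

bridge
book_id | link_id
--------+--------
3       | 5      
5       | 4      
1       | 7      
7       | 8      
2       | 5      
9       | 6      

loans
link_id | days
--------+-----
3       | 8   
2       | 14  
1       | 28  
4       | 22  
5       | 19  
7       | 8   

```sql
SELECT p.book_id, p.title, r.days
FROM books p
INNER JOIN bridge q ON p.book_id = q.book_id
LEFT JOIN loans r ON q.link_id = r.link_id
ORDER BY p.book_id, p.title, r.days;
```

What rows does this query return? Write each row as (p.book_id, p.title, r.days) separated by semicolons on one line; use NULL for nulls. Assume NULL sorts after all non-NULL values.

(1, Hamlet, 8); (3, Beloved, 19); (7, Dune, NULL); (7, Walden, NULL); (9, Matilda, NULL)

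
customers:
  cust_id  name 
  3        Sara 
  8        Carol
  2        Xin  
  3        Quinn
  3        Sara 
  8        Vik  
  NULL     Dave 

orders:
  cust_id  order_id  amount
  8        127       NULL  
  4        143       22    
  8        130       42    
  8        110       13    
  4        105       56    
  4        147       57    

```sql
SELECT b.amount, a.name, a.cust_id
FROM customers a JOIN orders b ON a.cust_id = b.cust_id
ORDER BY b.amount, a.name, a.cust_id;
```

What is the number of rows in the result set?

INNER JOIN keeps only pairs where the ON condition holds.
Matching on a.cust_id = b.cust_id. A NULL in a compared column never satisfies the condition.
- a[0] cust_id=3 → no match; dropped.
- a[1] cust_id=8 → 3 match(es) in b → 3 row(s).
- a[2] cust_id=2 → no match; dropped.
- a[3] cust_id=3 → no match; dropped.
- a[4] cust_id=3 → no match; dropped.
- a[5] cust_id=8 → 3 match(es) in b → 3 row(s).
- a[6] cust_id=NULL → no match; dropped.
Total: 6 rows.

6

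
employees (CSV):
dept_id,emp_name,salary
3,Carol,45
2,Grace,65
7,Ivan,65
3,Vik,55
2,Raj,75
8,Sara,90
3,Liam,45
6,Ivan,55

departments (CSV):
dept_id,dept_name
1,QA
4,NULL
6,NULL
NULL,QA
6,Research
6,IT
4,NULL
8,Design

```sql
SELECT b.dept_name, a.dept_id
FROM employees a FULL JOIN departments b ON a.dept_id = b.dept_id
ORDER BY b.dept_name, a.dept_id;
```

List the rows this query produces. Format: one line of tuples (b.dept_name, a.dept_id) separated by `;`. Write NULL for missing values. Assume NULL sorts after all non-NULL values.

(Design, 8); (IT, 6); (QA, NULL); (QA, NULL); (Research, 6); (NULL, 2); (NULL, 2); (NULL, 3); (NULL, 3); (NULL, 3); (NULL, 6); (NULL, 7); (NULL, NULL); (NULL, NULL)

FULL OUTER JOIN keeps every row from both sides; unmatched rows get NULL for the other side's columns.
Matching on a.dept_id = b.dept_id. A NULL in a compared column never satisfies the condition.
Matched pairs: 4; unmatched a rows kept: 6; unmatched b rows kept: 4.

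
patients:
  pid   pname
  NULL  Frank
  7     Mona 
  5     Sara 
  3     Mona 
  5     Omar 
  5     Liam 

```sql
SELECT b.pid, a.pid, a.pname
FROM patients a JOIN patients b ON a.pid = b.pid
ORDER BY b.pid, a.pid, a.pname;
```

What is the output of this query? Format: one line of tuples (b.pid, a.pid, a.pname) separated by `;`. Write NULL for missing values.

INNER JOIN keeps only pairs where the ON condition holds.
Matching on a.pid = b.pid. A NULL in a compared column never satisfies the condition.
- a[0] pid=NULL → no match; dropped.
- a[1] pid=7 → 1 match(es) in b → 1 row(s).
- a[2] pid=5 → 3 match(es) in b → 3 row(s).
- a[3] pid=3 → 1 match(es) in b → 1 row(s).
- a[4] pid=5 → 3 match(es) in b → 3 row(s).
- a[5] pid=5 → 3 match(es) in b → 3 row(s).

(3, 3, Mona); (5, 5, Liam); (5, 5, Liam); (5, 5, Liam); (5, 5, Omar); (5, 5, Omar); (5, 5, Omar); (5, 5, Sara); (5, 5, Sara); (5, 5, Sara); (7, 7, Mona)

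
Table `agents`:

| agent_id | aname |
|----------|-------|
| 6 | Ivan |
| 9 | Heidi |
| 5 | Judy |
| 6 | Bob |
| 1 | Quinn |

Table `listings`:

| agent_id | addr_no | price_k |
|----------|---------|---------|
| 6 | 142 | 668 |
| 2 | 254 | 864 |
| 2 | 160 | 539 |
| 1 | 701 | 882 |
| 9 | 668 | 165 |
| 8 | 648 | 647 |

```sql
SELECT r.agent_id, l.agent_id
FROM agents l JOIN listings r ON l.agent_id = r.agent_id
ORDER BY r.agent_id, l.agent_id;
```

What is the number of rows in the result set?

INNER JOIN keeps only pairs where the ON condition holds.
Matching on l.agent_id = r.agent_id.
- l[0] agent_id=6 → 1 match(es) in r → 1 row(s).
- l[1] agent_id=9 → 1 match(es) in r → 1 row(s).
- l[2] agent_id=5 → no match; dropped.
- l[3] agent_id=6 → 1 match(es) in r → 1 row(s).
- l[4] agent_id=1 → 1 match(es) in r → 1 row(s).
Total: 4 rows.

4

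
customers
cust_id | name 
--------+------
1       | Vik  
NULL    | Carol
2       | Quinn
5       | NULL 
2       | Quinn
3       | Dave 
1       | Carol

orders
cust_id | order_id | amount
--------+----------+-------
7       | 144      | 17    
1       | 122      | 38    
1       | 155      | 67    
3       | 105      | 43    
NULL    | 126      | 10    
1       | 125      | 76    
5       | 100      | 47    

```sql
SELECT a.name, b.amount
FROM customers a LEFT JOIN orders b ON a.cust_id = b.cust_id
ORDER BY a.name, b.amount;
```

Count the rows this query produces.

11

LEFT JOIN keeps every row from `customers`; unmatched rows get NULL for `orders`'s columns.
Matching on a.cust_id = b.cust_id. A NULL in a compared column never satisfies the condition.
- cust_id=1: 3 matching b row(s), so 3 row(s) emitted.
- cust_id=NULL: no b row matches, row kept with b columns NULL.
- cust_id=2: no b row matches, row kept with b columns NULL.
- cust_id=5: 1 matching b row(s), so 1 row(s) emitted.
- cust_id=2: no b row matches, row kept with b columns NULL.
- cust_id=3: 1 matching b row(s), so 1 row(s) emitted.
- cust_id=1: 3 matching b row(s), so 3 row(s) emitted.
Total: 8 matched + 3 padded = 11 rows.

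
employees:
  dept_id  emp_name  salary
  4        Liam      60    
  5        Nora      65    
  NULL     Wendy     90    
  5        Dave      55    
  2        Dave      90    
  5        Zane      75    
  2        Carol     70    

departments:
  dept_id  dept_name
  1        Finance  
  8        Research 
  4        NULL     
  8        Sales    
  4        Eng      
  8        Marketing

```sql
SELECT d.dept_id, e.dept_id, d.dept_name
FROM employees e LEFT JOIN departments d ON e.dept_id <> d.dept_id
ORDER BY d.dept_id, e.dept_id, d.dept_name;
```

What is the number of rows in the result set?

LEFT JOIN keeps every row from `employees`; unmatched rows get NULL for `departments`'s columns.
Matching on e.dept_id <> d.dept_id. A NULL in a compared column never satisfies the condition.
Matched pairs: 34; unmatched e rows kept: 1.
Total: 34 matched + 1 padded = 35 rows.

35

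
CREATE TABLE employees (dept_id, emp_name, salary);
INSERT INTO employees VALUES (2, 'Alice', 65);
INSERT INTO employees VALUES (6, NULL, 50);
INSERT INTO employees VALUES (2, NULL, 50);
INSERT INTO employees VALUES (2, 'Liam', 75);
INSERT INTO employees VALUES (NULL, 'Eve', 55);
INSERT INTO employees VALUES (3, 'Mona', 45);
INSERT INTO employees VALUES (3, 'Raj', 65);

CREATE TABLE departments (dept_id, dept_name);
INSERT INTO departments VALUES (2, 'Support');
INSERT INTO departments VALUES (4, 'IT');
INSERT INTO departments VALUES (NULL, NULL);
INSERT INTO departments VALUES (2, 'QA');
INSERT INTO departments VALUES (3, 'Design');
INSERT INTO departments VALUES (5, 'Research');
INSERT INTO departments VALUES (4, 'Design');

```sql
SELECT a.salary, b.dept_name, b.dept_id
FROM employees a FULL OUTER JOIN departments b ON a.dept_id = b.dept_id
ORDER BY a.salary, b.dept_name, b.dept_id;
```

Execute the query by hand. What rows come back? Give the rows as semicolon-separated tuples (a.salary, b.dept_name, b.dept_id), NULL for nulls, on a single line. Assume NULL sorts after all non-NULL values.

(45, Design, 3); (50, QA, 2); (50, Support, 2); (50, NULL, NULL); (55, NULL, NULL); (65, Design, 3); (65, QA, 2); (65, Support, 2); (75, QA, 2); (75, Support, 2); (NULL, Design, 4); (NULL, IT, 4); (NULL, Research, 5); (NULL, NULL, NULL)

FULL OUTER JOIN keeps every row from both sides; unmatched rows get NULL for the other side's columns.
Matching on a.dept_id = b.dept_id. A NULL in a compared column never satisfies the condition.
- a row (dept_id=2): matches 2 b row(s) → 2 output row(s).
- a row (dept_id=6): no match → kept, b columns NULL.
- a row (dept_id=2): matches 2 b row(s) → 2 output row(s).
- a row (dept_id=2): matches 2 b row(s) → 2 output row(s).
- a row (dept_id=NULL): no match → kept, b columns NULL.
- a row (dept_id=3): matches 1 b row(s) → 1 output row(s).
- a row (dept_id=3): matches 1 b row(s) → 1 output row(s).
- 4 b row(s) had no a match → kept, a columns NULL.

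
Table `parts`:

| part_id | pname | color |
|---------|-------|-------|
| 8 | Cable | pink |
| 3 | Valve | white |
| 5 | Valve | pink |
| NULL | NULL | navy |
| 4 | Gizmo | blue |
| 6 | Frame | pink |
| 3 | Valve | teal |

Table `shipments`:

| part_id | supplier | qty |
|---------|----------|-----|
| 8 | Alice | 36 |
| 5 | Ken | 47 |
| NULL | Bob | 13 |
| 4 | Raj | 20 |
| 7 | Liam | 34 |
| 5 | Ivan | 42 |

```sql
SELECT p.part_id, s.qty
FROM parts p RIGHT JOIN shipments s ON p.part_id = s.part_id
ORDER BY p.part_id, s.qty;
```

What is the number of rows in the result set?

6

RIGHT JOIN keeps every row from `shipments`; unmatched rows get NULL for `parts`'s columns.
Matching on p.part_id = s.part_id. A NULL in a compared column never satisfies the condition.
Matched pairs: 4; unmatched s rows kept: 2.
Total: 4 matched + 2 padded = 6 rows.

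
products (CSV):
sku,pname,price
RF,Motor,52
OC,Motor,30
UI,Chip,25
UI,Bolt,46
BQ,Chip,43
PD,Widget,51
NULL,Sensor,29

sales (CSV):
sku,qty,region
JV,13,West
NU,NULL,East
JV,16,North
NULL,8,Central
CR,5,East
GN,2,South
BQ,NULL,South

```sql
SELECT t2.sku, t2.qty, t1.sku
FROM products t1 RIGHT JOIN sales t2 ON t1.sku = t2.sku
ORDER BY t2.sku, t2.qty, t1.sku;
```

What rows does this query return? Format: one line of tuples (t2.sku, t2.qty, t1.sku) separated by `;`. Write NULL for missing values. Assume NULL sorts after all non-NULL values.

RIGHT JOIN keeps every row from `sales`; unmatched rows get NULL for `products`'s columns.
Matching on t1.sku = t2.sku. A NULL in a compared column never satisfies the condition.
Matched pairs: 1; unmatched t2 rows kept: 6.

(BQ, NULL, BQ); (CR, 5, NULL); (GN, 2, NULL); (JV, 13, NULL); (JV, 16, NULL); (NU, NULL, NULL); (NULL, 8, NULL)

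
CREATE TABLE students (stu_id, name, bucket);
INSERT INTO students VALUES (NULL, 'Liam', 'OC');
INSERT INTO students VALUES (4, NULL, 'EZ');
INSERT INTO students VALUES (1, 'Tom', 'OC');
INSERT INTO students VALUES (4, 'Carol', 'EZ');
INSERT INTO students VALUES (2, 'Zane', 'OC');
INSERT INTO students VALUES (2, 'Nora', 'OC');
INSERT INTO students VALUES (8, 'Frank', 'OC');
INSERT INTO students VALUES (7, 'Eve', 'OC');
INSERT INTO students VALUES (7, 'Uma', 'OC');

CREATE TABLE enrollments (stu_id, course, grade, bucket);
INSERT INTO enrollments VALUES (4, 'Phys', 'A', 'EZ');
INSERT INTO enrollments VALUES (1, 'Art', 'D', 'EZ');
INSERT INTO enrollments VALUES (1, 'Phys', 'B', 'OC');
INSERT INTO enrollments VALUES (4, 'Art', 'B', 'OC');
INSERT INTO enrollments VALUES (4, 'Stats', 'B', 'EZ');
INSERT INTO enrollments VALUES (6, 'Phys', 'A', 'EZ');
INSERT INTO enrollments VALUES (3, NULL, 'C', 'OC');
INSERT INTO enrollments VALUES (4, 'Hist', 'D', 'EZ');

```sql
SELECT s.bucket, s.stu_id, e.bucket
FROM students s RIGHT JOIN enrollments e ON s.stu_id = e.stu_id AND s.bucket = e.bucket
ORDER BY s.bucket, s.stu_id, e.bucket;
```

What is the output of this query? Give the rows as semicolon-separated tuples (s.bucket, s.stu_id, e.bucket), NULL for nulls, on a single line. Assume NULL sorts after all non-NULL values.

(EZ, 4, EZ); (EZ, 4, EZ); (EZ, 4, EZ); (EZ, 4, EZ); (EZ, 4, EZ); (EZ, 4, EZ); (OC, 1, OC); (NULL, NULL, EZ); (NULL, NULL, EZ); (NULL, NULL, OC); (NULL, NULL, OC)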